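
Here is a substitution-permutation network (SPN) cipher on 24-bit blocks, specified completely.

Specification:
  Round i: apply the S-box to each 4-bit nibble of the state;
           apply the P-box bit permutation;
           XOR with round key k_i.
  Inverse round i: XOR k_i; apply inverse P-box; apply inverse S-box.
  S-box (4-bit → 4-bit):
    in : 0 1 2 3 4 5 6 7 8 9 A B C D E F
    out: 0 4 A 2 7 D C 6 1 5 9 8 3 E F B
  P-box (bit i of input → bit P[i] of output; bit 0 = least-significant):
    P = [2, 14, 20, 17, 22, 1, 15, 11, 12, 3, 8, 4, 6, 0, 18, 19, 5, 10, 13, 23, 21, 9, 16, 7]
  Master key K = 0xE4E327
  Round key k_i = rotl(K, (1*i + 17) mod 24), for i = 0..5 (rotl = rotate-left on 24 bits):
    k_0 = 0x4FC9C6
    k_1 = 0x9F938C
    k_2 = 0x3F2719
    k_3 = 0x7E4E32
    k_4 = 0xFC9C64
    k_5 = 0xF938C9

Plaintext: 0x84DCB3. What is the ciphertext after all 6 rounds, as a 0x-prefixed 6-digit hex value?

s_0 = plaintext = 0x84DCB3
s_1 = Round(s_0, k_0) = 0x63B5EF
s_2 = Round(s_1, k_1) = 0xD44E1A
s_3 = Round(s_2, k_2) = 0x3890E4
s_4 = Round(s_3, k_3) = 0x2A8454
s_5 = Round(s_4, k_4) = 0x2C4788
s_6 = Round(s_5, k_5) = 0xBD3F24

0xBD3F24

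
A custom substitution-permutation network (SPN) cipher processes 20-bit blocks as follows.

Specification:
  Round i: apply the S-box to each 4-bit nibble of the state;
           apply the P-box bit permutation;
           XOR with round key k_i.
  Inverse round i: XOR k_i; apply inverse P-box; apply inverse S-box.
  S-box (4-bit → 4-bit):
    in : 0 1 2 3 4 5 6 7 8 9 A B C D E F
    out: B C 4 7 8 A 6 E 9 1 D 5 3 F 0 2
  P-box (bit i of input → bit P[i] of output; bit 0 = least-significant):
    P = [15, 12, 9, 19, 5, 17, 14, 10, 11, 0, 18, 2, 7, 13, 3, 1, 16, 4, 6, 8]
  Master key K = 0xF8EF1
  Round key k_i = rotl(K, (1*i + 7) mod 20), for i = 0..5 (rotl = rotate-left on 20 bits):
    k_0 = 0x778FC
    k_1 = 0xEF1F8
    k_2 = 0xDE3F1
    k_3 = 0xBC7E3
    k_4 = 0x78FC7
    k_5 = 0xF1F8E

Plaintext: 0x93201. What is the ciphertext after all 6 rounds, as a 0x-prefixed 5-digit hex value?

s_0 = plaintext = 0x93201
s_1 = Round(s_0, k_0) = 0x85E54
s_2 = Round(s_1, k_1) = 0x5D4FA
s_3 = Round(s_2, k_2) = 0x7406F
s_4 = Round(s_3, k_3) = 0x99EB4
s_5 = Round(s_4, k_4) = 0xECF67
s_6 = Round(s_5, k_5) = 0x56D0F

0x56D0F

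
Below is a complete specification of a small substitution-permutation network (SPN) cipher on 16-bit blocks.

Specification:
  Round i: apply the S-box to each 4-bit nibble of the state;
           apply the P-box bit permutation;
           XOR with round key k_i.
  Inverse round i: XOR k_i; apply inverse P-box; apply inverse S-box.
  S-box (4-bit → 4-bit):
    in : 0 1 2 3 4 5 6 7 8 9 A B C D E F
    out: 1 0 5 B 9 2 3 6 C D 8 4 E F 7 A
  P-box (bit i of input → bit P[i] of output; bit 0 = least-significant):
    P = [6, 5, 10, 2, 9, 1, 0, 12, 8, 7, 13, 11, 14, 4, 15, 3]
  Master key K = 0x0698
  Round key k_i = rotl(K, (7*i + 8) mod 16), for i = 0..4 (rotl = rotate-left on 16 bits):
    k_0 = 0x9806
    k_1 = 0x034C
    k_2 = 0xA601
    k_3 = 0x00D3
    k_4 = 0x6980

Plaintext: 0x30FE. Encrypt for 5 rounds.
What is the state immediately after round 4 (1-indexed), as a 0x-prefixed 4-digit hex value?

s_0 = plaintext = 0x30FE
s_1 = Round(s_0, k_0) = 0xCD7C
s_2 = Round(s_1, k_1) = 0xAEF3
s_3 = Round(s_2, k_2) = 0x97EF
s_4 = Round(s_3, k_3) = 0xE27C
s_5 = Round(s_4, k_4) = 0x8CB7

0xE27C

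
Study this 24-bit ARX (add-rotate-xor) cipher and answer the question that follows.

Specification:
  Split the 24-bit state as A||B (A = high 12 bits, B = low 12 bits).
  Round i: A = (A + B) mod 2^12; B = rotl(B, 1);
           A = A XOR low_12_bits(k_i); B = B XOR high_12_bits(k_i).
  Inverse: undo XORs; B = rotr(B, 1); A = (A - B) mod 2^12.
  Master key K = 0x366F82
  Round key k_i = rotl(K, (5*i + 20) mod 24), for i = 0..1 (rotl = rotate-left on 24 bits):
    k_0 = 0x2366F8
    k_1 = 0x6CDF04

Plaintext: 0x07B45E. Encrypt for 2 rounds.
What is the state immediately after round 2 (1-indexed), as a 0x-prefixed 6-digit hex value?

s_0 = plaintext = 0x07B45E
s_1 = Round(s_0, k_0) = 0x221A8A
s_2 = Round(s_1, k_1) = 0x3AF3D8

0x3AF3D8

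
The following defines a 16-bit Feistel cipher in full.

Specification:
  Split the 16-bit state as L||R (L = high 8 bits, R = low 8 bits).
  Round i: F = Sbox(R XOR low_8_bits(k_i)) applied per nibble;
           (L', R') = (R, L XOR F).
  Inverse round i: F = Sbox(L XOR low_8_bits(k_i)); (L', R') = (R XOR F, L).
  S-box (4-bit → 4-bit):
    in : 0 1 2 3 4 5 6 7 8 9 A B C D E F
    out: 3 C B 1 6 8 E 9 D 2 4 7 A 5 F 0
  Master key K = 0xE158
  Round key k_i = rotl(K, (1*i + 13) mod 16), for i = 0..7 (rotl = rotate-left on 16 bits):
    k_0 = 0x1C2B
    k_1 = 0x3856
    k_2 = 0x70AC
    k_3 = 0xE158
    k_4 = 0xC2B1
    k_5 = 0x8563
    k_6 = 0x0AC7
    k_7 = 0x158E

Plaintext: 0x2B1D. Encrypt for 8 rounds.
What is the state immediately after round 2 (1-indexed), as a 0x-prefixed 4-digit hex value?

s_0 = plaintext = 0x2B1D
s_1 = Round(s_0, k_0) = 0x1D35
s_2 = Round(s_1, k_1) = 0x35FC
s_3 = Round(s_2, k_2) = 0xFCB6
s_4 = Round(s_3, k_3) = 0xB603
s_5 = Round(s_4, k_4) = 0x03CD
s_6 = Round(s_5, k_5) = 0xCD4C
s_7 = Round(s_6, k_6) = 0x4C1A
s_8 = Round(s_7, k_7) = 0x1A6A

0x35FC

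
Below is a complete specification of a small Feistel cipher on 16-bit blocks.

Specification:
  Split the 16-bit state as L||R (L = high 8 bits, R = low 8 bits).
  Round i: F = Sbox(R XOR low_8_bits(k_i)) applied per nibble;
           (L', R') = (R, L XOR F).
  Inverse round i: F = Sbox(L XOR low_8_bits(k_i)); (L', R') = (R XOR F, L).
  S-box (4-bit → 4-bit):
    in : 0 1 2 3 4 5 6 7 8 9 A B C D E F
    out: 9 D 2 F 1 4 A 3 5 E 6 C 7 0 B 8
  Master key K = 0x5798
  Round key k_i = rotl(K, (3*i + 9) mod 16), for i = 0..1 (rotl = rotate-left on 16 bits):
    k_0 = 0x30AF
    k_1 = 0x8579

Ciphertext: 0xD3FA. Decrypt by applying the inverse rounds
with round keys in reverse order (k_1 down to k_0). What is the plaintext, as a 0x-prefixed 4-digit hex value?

0x2C9C

s_0 = ciphertext = 0xD3FA
s_1 = InvRound(s_0, k_1) = 0x9CD3
s_2 = InvRound(s_1, k_0) = 0x2C9C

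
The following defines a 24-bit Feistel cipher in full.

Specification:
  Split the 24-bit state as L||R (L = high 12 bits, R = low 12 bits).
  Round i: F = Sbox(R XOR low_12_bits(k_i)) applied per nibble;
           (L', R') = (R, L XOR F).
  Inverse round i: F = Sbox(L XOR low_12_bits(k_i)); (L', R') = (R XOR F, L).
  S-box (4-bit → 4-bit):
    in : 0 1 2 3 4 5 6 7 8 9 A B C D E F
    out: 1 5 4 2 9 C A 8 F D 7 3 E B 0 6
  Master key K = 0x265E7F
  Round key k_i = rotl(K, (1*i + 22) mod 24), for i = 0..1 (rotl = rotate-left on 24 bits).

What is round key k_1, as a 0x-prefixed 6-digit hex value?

K = 0x265E7F
k_0 = rotl(K, (1*0+22) mod 24) = rotl(K, 22) = 0xC9979F
k_1 = rotl(K, (1*1+22) mod 24) = rotl(K, 23) = 0x932F3F

0x932F3F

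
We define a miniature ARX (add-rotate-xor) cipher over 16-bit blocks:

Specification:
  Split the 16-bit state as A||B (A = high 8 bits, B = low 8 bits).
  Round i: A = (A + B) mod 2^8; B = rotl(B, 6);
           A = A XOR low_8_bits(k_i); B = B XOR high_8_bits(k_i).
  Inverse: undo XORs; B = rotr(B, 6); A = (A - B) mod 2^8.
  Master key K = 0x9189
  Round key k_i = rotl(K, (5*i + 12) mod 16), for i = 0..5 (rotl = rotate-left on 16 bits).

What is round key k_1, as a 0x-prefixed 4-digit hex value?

0x2313

K = 0x9189
k_0 = rotl(K, (5*0+12) mod 16) = rotl(K, 12) = 0x9918
k_1 = rotl(K, (5*1+12) mod 16) = rotl(K, 1) = 0x2313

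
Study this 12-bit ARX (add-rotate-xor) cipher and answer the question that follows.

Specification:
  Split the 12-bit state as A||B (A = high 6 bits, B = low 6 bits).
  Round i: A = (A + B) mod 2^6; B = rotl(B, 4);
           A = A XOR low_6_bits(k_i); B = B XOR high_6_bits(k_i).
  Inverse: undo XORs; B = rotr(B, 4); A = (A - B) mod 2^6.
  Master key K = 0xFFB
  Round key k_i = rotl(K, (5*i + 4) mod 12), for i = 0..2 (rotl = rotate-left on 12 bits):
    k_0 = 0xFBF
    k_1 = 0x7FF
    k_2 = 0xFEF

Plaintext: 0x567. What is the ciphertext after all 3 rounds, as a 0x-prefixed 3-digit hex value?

s_0 = plaintext = 0x567
s_1 = Round(s_0, k_0) = 0x0C7
s_2 = Round(s_1, k_1) = 0xD6E
s_3 = Round(s_2, k_2) = 0x314

0x314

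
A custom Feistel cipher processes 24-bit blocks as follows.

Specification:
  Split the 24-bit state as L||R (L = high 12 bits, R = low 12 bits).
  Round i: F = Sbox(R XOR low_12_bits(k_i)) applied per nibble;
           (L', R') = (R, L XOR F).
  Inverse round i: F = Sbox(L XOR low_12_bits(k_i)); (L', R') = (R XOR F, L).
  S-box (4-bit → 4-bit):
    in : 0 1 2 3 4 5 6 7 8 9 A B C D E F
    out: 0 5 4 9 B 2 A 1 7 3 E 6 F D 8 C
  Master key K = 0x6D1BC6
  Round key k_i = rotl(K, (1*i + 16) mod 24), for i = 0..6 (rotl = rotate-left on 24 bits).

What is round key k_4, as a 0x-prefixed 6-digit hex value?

K = 0x6D1BC6
k_0 = rotl(K, (1*0+16) mod 24) = rotl(K, 16) = 0xC66D1B
k_1 = rotl(K, (1*1+16) mod 24) = rotl(K, 17) = 0x8CDA37
k_2 = rotl(K, (1*2+16) mod 24) = rotl(K, 18) = 0x19B46F
k_3 = rotl(K, (1*3+16) mod 24) = rotl(K, 19) = 0x3368DE
k_4 = rotl(K, (1*4+16) mod 24) = rotl(K, 20) = 0x66D1BC

0x66D1BC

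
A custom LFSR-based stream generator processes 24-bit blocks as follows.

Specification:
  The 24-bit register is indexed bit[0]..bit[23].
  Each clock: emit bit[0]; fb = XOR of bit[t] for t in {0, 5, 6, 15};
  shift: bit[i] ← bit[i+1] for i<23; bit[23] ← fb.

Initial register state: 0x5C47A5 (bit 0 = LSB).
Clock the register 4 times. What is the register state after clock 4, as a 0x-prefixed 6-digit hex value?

0xE5C47A

reg_0 = 0x5C47A5
clock 1: out=1, reg = 0x2E23D2
clock 2: out=0, reg = 0x9711E9
clock 3: out=1, reg = 0xCB88F4
clock 4: out=0, reg = 0xE5C47A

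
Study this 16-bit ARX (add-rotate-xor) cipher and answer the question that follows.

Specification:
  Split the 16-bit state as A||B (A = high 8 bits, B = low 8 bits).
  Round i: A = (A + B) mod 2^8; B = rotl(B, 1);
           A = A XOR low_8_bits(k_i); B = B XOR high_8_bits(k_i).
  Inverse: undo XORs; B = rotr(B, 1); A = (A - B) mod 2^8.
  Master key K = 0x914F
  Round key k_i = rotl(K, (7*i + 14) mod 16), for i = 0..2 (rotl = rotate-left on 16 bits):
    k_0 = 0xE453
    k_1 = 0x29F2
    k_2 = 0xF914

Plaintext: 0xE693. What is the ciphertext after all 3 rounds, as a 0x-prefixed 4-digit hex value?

s_0 = plaintext = 0xE693
s_1 = Round(s_0, k_0) = 0x2AC3
s_2 = Round(s_1, k_1) = 0x1FAE
s_3 = Round(s_2, k_2) = 0xD9A4

0xD9A4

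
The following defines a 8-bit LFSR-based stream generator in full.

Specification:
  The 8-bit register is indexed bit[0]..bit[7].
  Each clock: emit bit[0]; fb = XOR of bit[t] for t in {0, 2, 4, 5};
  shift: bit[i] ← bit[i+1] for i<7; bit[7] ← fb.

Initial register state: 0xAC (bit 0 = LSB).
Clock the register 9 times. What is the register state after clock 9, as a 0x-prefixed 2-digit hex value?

0x24

reg_0 = 0xAC
clock 1: out=0, reg = 0x56
clock 2: out=0, reg = 0x2B
clock 3: out=1, reg = 0x15
clock 4: out=1, reg = 0x8A
clock 5: out=0, reg = 0x45
clock 6: out=1, reg = 0x22
clock 7: out=0, reg = 0x91
clock 8: out=1, reg = 0x48
clock 9: out=0, reg = 0x24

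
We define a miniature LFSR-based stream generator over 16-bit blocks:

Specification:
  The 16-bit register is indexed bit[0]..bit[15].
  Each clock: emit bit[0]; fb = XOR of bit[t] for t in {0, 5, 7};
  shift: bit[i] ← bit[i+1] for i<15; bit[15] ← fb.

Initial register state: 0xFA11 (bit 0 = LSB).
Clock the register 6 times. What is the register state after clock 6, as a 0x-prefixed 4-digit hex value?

reg_0 = 0xFA11
clock 1: out=1, reg = 0xFD08
clock 2: out=0, reg = 0x7E84
clock 3: out=0, reg = 0xBF42
clock 4: out=0, reg = 0x5FA1
clock 5: out=1, reg = 0xAFD0
clock 6: out=0, reg = 0xD7E8

0xD7E8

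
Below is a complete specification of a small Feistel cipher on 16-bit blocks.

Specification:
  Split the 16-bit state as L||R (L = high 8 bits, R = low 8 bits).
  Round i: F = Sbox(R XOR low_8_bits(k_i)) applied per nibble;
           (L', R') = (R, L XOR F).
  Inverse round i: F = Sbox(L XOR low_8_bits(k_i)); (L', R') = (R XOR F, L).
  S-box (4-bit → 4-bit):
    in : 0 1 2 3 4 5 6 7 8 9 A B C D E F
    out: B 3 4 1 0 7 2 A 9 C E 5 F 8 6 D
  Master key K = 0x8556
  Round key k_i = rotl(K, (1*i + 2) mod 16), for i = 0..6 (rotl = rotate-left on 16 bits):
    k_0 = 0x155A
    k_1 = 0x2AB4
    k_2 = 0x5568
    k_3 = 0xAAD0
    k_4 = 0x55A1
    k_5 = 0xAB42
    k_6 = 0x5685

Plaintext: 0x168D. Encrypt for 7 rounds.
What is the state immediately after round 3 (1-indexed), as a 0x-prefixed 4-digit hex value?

0xC473

s_0 = plaintext = 0x168D
s_1 = Round(s_0, k_0) = 0x8D9C
s_2 = Round(s_1, k_1) = 0x9CC4
s_3 = Round(s_2, k_2) = 0xC473
s_4 = Round(s_3, k_3) = 0x7325
s_5 = Round(s_4, k_4) = 0x25E3
s_6 = Round(s_5, k_5) = 0xE3C6
s_7 = Round(s_6, k_6) = 0xC6E2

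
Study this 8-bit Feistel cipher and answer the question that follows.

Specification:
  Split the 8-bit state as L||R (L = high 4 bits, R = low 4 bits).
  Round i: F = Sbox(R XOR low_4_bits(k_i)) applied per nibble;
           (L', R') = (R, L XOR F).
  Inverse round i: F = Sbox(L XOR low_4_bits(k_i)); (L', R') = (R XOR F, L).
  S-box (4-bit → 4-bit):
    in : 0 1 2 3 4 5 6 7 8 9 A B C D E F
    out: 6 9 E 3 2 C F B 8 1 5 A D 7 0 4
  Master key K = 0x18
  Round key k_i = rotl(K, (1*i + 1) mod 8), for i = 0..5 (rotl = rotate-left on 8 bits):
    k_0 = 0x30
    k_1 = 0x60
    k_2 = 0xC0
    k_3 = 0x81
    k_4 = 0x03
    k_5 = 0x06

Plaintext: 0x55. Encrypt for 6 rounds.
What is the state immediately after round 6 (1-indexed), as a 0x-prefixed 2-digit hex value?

0x52

s_0 = plaintext = 0x55
s_1 = Round(s_0, k_0) = 0x59
s_2 = Round(s_1, k_1) = 0x94
s_3 = Round(s_2, k_2) = 0x4B
s_4 = Round(s_3, k_3) = 0xB1
s_5 = Round(s_4, k_4) = 0x15
s_6 = Round(s_5, k_5) = 0x52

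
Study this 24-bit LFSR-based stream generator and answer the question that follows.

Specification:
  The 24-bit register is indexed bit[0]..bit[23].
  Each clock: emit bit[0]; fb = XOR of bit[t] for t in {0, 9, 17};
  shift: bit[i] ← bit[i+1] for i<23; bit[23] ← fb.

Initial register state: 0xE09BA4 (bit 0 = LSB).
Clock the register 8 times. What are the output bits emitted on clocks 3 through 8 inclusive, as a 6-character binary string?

100101

reg_0 = 0xE09BA4
clock 1: out=0, reg = 0xF04DD2
clock 2: out=0, reg = 0x7826E9
clock 3: out=1, reg = 0x3C1374
clock 4: out=0, reg = 0x9E09BA
clock 5: out=0, reg = 0xCF04DD
clock 6: out=1, reg = 0x67826E
clock 7: out=0, reg = 0x33C137
clock 8: out=1, reg = 0x19E09B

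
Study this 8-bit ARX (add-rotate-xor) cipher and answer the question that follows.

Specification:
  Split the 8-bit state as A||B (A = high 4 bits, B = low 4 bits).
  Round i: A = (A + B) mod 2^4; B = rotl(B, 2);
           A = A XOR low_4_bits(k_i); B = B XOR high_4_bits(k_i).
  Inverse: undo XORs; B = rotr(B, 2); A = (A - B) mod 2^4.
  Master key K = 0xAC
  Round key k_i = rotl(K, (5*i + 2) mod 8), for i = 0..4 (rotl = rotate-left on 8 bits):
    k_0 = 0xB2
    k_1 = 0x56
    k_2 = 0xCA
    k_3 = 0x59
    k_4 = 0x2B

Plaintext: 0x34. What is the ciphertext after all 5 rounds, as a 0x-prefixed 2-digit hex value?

s_0 = plaintext = 0x34
s_1 = Round(s_0, k_0) = 0x5A
s_2 = Round(s_1, k_1) = 0x9F
s_3 = Round(s_2, k_2) = 0x23
s_4 = Round(s_3, k_3) = 0xC9
s_5 = Round(s_4, k_4) = 0xE4

0xE4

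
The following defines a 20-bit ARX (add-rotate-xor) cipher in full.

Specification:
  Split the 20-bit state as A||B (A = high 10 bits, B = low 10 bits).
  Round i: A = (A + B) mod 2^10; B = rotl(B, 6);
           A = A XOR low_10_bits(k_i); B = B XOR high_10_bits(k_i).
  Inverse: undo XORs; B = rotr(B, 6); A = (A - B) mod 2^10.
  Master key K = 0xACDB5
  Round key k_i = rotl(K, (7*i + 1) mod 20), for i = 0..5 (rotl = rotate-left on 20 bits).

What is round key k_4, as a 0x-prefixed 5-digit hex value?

K = 0xACDB5
k_0 = rotl(K, (7*0+1) mod 20) = rotl(K, 1) = 0x59B6B
k_1 = rotl(K, (7*1+1) mod 20) = rotl(K, 8) = 0xDB5AC
k_2 = rotl(K, (7*2+1) mod 20) = rotl(K, 15) = 0xAD66D
k_3 = rotl(K, (7*3+1) mod 20) = rotl(K, 2) = 0xB36D6
k_4 = rotl(K, (7*4+1) mod 20) = rotl(K, 9) = 0xB6B59

0xB6B59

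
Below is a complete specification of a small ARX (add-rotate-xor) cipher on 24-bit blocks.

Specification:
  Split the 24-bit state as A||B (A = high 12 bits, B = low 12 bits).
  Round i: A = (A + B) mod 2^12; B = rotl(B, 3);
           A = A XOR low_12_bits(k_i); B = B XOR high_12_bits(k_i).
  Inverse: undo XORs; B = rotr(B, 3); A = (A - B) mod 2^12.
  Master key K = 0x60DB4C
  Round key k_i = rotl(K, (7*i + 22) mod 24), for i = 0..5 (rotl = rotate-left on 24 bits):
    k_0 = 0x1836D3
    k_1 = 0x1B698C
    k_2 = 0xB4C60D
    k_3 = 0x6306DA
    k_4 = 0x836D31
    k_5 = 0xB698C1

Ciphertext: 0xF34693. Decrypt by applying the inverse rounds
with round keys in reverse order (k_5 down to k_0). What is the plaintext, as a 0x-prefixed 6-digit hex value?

s_0 = ciphertext = 0xF34693
s_1 = InvRound(s_0, k_5) = 0x2365BF
s_2 = InvRound(s_1, k_4) = 0xB563B1
s_3 = InvRound(s_2, k_3) = 0xADC2B0
s_4 = InvRound(s_3, k_2) = 0x39293F
s_5 = InvRound(s_4, k_1) = 0x70D311
s_6 = InvRound(s_5, k_0) = 0xD8C452

0xD8C452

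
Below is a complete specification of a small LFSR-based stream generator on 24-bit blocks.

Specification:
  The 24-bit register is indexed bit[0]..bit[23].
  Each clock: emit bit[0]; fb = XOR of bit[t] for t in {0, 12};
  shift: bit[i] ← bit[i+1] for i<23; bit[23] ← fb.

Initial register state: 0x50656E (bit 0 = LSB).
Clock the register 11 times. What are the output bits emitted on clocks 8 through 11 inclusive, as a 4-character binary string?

0101

reg_0 = 0x50656E
clock 1: out=0, reg = 0x2832B7
clock 2: out=1, reg = 0x14195B
clock 3: out=1, reg = 0x0A0CAD
clock 4: out=1, reg = 0x850656
clock 5: out=0, reg = 0x42832B
clock 6: out=1, reg = 0xA14195
clock 7: out=1, reg = 0xD0A0CA
clock 8: out=0, reg = 0x685065
clock 9: out=1, reg = 0x342832
clock 10: out=0, reg = 0x1A1419
clock 11: out=1, reg = 0x0D0A0C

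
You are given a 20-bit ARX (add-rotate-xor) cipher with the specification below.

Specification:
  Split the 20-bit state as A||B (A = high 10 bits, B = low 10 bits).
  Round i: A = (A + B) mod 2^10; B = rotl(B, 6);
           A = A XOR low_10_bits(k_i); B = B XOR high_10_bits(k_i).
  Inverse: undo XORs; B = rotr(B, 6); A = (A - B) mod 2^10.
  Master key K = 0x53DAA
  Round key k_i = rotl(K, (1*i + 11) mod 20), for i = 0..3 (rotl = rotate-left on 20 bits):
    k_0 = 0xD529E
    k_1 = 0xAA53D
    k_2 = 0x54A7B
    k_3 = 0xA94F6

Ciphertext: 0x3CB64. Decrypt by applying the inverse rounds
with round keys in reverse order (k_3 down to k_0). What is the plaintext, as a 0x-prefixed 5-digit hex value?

s_0 = ciphertext = 0x3CB64
s_1 = InvRound(s_0, k_3) = 0xFB417
s_2 = InvRound(s_1, k_2) = 0x50455
s_3 = InvRound(s_2, k_1) = 0x2C7CB
s_4 = InvRound(s_3, k_0) = 0x0F5F2

0x0F5F2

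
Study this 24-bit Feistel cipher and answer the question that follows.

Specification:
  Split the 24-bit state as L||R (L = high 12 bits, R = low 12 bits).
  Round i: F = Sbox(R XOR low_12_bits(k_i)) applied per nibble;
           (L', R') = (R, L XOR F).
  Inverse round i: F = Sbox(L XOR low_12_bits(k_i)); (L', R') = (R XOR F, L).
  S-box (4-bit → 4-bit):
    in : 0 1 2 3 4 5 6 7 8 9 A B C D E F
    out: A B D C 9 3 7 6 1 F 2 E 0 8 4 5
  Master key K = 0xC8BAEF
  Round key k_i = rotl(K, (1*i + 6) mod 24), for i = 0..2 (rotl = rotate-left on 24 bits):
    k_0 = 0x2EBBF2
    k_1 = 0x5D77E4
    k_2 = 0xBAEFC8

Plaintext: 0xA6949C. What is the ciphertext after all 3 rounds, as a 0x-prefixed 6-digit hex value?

s_0 = plaintext = 0xA6949C
s_1 = Round(s_0, k_0) = 0x49CF1D
s_2 = Round(s_1, k_1) = 0xF1D5C3
s_3 = Round(s_2, k_2) = 0x5C3DB3

0x5C3DB3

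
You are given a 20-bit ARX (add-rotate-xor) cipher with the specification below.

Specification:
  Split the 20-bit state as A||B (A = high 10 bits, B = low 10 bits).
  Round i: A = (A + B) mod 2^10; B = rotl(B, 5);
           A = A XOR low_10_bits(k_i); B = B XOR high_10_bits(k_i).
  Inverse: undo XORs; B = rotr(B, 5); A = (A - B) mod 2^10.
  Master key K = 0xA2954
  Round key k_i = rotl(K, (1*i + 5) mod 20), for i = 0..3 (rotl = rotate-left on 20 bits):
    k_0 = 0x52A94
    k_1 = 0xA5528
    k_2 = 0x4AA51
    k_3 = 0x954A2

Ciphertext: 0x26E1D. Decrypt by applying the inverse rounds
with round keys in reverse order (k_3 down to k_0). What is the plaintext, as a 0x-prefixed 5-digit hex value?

s_0 = ciphertext = 0x26E1D
s_1 = InvRound(s_0, k_3) = 0xCDD02
s_2 = InvRound(s_1, k_2) = 0x19501
s_3 = InvRound(s_2, k_1) = 0xAC69C
s_4 = InvRound(s_3, k_0) = 0x51EDE

0x51EDE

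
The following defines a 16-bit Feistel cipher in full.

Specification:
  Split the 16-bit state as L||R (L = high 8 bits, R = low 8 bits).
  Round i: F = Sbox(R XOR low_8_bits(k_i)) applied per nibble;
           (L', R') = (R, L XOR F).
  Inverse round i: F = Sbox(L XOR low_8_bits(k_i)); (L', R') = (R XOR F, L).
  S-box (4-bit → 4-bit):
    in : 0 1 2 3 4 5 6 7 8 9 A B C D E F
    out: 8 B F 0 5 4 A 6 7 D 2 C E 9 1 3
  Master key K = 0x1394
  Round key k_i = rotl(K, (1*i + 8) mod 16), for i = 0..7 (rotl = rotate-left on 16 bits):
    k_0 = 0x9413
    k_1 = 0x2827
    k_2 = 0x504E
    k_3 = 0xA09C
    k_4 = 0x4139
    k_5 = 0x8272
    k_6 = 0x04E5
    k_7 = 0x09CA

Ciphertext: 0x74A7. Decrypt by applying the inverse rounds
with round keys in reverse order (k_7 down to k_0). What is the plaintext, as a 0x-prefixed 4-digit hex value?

0xE0EF

s_0 = ciphertext = 0x74A7
s_1 = InvRound(s_0, k_7) = 0x6674
s_2 = InvRound(s_1, k_6) = 0x0466
s_3 = InvRound(s_2, k_5) = 0x0C04
s_4 = InvRound(s_3, k_4) = 0x000C
s_5 = InvRound(s_4, k_3) = 0xD200
s_6 = InvRound(s_5, k_2) = 0xDED2
s_7 = InvRound(s_6, k_1) = 0xEFDE
s_8 = InvRound(s_7, k_0) = 0xE0EF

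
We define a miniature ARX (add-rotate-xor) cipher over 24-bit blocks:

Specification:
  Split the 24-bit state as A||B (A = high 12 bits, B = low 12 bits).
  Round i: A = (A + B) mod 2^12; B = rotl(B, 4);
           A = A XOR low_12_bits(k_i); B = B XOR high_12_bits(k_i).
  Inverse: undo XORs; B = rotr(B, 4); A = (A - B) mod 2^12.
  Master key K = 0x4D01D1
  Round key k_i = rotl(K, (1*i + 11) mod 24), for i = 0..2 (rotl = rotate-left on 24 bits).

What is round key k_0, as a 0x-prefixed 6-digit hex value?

K = 0x4D01D1
k_0 = rotl(K, (1*0+11) mod 24) = rotl(K, 11) = 0x0E8A68

0x0E8A68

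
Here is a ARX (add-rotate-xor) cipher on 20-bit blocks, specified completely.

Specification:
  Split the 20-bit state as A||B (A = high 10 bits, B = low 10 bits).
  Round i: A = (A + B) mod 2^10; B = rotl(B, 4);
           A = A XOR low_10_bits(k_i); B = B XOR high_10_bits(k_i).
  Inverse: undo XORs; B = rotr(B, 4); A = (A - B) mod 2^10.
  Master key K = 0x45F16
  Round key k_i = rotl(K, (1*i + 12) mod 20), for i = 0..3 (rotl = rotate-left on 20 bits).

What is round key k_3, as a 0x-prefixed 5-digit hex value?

0xB22F8

K = 0x45F16
k_0 = rotl(K, (1*0+12) mod 20) = rotl(K, 12) = 0x1645F
k_1 = rotl(K, (1*1+12) mod 20) = rotl(K, 13) = 0x2C8BE
k_2 = rotl(K, (1*2+12) mod 20) = rotl(K, 14) = 0x5917C
k_3 = rotl(K, (1*3+12) mod 20) = rotl(K, 15) = 0xB22F8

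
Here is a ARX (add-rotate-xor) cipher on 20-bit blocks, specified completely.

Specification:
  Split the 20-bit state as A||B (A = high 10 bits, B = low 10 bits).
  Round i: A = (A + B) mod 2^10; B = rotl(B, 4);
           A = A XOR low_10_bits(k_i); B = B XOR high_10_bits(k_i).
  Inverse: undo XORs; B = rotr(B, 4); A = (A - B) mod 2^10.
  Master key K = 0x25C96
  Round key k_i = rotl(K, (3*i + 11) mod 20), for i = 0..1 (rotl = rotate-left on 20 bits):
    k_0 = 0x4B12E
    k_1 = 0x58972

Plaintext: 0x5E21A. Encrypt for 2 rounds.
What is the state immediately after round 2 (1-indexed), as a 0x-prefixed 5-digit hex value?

0x8C920

s_0 = plaintext = 0x5E21A
s_1 = Round(s_0, k_0) = 0xAF084
s_2 = Round(s_1, k_1) = 0x8C920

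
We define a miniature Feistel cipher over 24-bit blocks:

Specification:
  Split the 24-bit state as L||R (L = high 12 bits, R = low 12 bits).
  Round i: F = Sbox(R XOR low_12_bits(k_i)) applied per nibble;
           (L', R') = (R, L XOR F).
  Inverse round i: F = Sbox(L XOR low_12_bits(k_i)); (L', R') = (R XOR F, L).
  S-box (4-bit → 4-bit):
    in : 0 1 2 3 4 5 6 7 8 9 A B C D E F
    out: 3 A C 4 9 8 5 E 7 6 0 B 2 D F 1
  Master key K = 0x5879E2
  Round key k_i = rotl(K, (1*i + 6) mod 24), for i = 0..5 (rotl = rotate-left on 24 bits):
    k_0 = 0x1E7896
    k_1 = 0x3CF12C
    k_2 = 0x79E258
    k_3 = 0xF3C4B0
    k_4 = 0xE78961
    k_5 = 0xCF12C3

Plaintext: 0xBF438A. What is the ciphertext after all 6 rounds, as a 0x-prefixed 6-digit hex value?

0x121C96

s_0 = plaintext = 0xBF438A
s_1 = Round(s_0, k_0) = 0x38A056
s_2 = Round(s_1, k_1) = 0x05696A
s_3 = Round(s_2, k_2) = 0x96AB1A
s_4 = Round(s_3, k_3) = 0xB1A86A
s_5 = Round(s_4, k_4) = 0x86A121
s_6 = Round(s_5, k_5) = 0x121C96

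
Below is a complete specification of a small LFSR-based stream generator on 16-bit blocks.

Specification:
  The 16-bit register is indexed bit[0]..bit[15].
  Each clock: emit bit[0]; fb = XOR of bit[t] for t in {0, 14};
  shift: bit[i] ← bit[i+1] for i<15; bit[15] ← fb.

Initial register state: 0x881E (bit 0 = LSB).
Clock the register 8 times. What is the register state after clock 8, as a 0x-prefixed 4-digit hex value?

reg_0 = 0x881E
clock 1: out=0, reg = 0x440F
clock 2: out=1, reg = 0x2207
clock 3: out=1, reg = 0x9103
clock 4: out=1, reg = 0xC881
clock 5: out=1, reg = 0x6440
clock 6: out=0, reg = 0xB220
clock 7: out=0, reg = 0x5910
clock 8: out=0, reg = 0xAC88

0xAC88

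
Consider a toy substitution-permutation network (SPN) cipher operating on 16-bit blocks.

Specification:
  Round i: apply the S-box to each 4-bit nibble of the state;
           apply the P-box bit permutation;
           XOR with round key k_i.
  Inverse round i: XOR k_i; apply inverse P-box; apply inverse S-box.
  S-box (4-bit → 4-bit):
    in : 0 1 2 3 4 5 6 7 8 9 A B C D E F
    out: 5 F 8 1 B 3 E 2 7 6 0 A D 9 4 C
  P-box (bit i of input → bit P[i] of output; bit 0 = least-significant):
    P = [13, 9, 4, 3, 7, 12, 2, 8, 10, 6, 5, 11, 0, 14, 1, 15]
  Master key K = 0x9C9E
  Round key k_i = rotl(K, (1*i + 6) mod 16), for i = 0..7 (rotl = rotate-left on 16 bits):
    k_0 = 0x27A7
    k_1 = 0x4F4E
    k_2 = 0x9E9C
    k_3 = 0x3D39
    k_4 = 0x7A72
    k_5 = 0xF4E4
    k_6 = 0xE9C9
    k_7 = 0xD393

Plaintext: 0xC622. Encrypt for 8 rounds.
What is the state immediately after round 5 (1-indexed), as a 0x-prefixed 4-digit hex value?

s_0 = plaintext = 0xC622
s_1 = Round(s_0, k_0) = 0xAECC
s_2 = Round(s_1, k_1) = 0x6EF2
s_3 = Round(s_2, k_2) = 0x5FB2
s_4 = Round(s_3, k_3) = 0x6410
s_5 = Round(s_4, k_4) = 0x87A4
s_6 = Round(s_5, k_5) = 0x96AF
s_7 = Round(s_6, k_6) = 0xA1B3
s_8 = Round(s_7, k_7) = 0xEEF3

0x87A4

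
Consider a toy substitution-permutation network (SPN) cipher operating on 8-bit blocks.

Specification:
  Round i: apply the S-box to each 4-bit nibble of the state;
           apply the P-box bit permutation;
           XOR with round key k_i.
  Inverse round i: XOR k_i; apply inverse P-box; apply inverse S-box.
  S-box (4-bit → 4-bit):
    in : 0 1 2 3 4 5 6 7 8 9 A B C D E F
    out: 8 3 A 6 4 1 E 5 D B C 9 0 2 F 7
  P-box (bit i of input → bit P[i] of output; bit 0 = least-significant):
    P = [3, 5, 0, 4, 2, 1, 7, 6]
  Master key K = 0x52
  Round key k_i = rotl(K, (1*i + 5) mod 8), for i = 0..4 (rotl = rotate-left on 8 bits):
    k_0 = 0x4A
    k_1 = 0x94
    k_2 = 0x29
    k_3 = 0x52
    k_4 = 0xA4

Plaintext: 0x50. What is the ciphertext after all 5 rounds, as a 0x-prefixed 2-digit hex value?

0x39

s_0 = plaintext = 0x50
s_1 = Round(s_0, k_0) = 0x5E
s_2 = Round(s_1, k_1) = 0xA9
s_3 = Round(s_2, k_2) = 0xD1
s_4 = Round(s_3, k_3) = 0x78
s_5 = Round(s_4, k_4) = 0x39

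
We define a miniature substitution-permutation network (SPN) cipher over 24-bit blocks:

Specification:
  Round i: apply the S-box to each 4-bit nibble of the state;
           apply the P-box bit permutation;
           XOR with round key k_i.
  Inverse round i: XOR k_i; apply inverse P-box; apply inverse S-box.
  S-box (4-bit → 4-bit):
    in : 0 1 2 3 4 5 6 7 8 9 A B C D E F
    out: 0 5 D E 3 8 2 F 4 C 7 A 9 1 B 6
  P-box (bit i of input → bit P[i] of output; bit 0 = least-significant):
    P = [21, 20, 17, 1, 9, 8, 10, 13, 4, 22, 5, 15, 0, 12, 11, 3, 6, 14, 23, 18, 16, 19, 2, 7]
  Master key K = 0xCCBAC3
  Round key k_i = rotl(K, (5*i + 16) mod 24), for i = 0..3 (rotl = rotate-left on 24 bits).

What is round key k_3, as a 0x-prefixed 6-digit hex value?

K = 0xCCBAC3
k_0 = rotl(K, (5*0+16) mod 24) = rotl(K, 16) = 0xC3CCBA
k_1 = rotl(K, (5*1+16) mod 24) = rotl(K, 21) = 0x799758
k_2 = rotl(K, (5*2+16) mod 24) = rotl(K, 2) = 0x32EB0F
k_3 = rotl(K, (5*3+16) mod 24) = rotl(K, 7) = 0x5D61E6

0x5D61E6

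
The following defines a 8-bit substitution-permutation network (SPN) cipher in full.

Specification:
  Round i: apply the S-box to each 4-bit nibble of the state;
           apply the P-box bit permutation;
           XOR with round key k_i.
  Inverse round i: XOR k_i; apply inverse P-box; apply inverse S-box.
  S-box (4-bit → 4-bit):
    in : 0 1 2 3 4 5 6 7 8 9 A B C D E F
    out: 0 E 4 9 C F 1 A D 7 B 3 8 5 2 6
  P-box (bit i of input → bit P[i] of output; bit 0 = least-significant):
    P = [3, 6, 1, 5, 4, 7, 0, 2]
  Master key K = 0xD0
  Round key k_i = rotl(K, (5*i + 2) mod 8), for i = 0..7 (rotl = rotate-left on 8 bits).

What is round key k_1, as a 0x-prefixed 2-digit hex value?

0x68

K = 0xD0
k_0 = rotl(K, (5*0+2) mod 8) = rotl(K, 2) = 0x43
k_1 = rotl(K, (5*1+2) mod 8) = rotl(K, 7) = 0x68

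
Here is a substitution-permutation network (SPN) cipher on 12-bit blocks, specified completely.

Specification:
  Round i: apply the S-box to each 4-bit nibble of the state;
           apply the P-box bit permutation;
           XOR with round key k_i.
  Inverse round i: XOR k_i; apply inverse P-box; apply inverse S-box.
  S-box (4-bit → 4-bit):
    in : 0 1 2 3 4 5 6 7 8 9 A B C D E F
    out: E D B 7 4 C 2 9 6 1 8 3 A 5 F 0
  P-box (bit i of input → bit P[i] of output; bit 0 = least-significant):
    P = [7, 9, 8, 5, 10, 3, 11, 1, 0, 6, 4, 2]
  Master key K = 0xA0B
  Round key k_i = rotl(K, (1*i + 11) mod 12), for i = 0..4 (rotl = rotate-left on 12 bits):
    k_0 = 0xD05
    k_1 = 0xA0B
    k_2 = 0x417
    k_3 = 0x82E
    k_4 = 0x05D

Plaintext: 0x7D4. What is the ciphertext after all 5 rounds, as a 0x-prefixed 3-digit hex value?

0xDFF

s_0 = plaintext = 0x7D4
s_1 = Round(s_0, k_0) = 0x000
s_2 = Round(s_1, k_1) = 0x175
s_3 = Round(s_2, k_2) = 0x120
s_4 = Round(s_3, k_3) = 0xF11
s_5 = Round(s_4, k_4) = 0xDFF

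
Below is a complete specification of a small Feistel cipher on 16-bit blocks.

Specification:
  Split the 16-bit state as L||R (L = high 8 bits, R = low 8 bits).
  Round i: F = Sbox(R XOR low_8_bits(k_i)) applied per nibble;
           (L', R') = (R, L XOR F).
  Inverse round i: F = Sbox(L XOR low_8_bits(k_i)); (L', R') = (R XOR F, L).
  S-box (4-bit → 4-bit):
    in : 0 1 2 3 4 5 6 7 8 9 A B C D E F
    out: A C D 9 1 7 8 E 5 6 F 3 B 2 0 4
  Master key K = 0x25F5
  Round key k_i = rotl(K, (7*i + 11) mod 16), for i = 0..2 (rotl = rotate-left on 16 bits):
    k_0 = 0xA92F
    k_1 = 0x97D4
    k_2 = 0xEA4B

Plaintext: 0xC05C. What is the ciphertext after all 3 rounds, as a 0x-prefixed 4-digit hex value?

0x1E5E

s_0 = plaintext = 0xC05C
s_1 = Round(s_0, k_0) = 0x5C29
s_2 = Round(s_1, k_1) = 0x291E
s_3 = Round(s_2, k_2) = 0x1E5E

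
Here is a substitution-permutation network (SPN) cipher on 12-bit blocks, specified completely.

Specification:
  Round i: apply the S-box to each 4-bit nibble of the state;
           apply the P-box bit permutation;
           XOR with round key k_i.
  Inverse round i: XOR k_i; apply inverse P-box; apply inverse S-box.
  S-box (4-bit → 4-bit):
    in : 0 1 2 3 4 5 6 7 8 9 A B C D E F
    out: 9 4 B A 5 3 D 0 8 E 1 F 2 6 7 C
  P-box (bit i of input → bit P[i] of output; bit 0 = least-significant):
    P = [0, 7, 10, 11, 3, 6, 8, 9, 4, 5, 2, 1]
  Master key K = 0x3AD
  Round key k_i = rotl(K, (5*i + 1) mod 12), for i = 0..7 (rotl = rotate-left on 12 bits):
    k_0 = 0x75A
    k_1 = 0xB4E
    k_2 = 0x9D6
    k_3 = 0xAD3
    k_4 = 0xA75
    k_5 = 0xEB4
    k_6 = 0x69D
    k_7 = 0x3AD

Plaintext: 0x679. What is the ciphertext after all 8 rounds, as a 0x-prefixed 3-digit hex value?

0xFE8

s_0 = plaintext = 0x679
s_1 = Round(s_0, k_0) = 0xBCC
s_2 = Round(s_1, k_1) = 0xBB8
s_3 = Round(s_2, k_2) = 0x2A8
s_4 = Round(s_3, k_3) = 0x2E9
s_5 = Round(s_4, k_4) = 0x78F
s_6 = Round(s_5, k_5) = 0x0B4
s_7 = Round(s_6, k_6) = 0x1C6
s_8 = Round(s_7, k_7) = 0xFE8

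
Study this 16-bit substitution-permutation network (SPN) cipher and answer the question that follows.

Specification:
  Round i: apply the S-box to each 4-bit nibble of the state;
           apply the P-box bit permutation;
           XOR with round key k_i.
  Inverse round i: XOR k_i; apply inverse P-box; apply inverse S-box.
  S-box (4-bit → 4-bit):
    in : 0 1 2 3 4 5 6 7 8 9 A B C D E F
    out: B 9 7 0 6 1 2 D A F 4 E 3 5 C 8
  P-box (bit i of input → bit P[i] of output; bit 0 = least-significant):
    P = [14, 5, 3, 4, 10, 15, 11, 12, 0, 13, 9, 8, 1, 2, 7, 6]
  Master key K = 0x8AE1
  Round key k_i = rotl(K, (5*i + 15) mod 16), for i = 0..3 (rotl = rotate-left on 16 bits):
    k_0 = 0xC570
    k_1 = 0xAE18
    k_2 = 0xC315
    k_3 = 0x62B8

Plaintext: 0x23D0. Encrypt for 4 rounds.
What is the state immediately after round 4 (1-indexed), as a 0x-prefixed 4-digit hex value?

s_0 = plaintext = 0x23D0
s_1 = Round(s_0, k_0) = 0x89C6
s_2 = Round(s_1, k_1) = 0x097D
s_3 = Round(s_2, k_2) = 0xBC5A
s_4 = Round(s_3, k_3) = 0x4675

0x4675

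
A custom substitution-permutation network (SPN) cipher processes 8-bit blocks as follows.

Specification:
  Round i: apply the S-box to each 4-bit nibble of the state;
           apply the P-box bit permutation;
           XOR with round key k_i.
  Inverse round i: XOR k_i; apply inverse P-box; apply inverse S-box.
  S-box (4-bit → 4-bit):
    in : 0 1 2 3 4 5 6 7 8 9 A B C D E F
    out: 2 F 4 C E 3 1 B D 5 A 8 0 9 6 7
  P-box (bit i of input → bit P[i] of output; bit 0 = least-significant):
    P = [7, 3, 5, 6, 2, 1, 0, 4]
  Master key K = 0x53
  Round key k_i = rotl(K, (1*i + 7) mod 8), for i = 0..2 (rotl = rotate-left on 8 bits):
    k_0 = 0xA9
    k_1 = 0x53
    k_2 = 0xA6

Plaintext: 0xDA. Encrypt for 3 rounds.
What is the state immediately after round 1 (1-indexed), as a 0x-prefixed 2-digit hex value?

s_0 = plaintext = 0xDA
s_1 = Round(s_0, k_0) = 0xF5
s_2 = Round(s_1, k_1) = 0xDC
s_3 = Round(s_2, k_2) = 0xB2

0xF5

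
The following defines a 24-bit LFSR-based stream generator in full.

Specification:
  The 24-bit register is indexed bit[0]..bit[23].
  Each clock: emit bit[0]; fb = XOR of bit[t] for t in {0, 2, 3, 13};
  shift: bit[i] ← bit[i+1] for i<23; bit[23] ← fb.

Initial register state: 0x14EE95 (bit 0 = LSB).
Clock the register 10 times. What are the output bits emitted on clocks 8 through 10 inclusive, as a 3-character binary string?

101

reg_0 = 0x14EE95
clock 1: out=1, reg = 0x8A774A
clock 2: out=0, reg = 0x453BA5
clock 3: out=1, reg = 0xA29DD2
clock 4: out=0, reg = 0x514EE9
clock 5: out=1, reg = 0x28A774
clock 6: out=0, reg = 0x1453BA
clock 7: out=0, reg = 0x8A29DD
clock 8: out=1, reg = 0x4514EE
clock 9: out=0, reg = 0x228A77
clock 10: out=1, reg = 0x11453B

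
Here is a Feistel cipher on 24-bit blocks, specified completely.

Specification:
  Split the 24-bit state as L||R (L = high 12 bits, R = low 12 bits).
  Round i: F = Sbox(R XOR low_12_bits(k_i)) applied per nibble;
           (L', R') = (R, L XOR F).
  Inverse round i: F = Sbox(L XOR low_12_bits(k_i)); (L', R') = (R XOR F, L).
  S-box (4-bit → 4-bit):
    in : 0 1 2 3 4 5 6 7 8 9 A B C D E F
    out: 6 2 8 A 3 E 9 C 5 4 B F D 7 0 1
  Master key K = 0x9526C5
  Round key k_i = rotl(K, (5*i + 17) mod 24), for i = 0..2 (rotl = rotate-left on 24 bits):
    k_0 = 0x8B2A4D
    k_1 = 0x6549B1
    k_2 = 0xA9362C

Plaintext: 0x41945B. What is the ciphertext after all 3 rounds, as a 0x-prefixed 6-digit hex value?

s_0 = plaintext = 0x41945B
s_1 = Round(s_0, k_0) = 0x45B430
s_2 = Round(s_1, k_1) = 0x430309
s_3 = Round(s_2, k_2) = 0x309ABE

0x309ABE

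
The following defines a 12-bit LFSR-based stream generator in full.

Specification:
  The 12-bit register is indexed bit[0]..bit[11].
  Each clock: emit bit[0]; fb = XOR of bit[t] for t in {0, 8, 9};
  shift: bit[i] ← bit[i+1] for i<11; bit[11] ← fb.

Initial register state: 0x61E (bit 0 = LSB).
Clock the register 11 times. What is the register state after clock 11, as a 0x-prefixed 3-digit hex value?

0x166

reg_0 = 0x61E
clock 1: out=0, reg = 0xB0F
clock 2: out=1, reg = 0xD87
clock 3: out=1, reg = 0x6C3
clock 4: out=1, reg = 0x361
clock 5: out=1, reg = 0x9B0
clock 6: out=0, reg = 0xCD8
clock 7: out=0, reg = 0x66C
clock 8: out=0, reg = 0xB36
clock 9: out=0, reg = 0x59B
clock 10: out=1, reg = 0x2CD
clock 11: out=1, reg = 0x166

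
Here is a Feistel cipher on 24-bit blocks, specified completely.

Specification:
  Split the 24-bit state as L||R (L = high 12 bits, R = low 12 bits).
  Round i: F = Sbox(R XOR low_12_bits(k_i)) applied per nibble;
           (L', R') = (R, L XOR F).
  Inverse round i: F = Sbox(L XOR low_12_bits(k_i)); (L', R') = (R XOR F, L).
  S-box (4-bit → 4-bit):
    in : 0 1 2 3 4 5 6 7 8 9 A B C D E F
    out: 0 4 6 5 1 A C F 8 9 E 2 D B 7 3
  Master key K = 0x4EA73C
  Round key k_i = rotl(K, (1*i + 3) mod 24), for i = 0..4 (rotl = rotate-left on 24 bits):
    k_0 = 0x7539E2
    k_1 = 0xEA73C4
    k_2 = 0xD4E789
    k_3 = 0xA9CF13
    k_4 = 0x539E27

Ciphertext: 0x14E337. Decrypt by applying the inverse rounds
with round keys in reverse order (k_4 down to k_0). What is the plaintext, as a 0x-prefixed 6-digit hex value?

s_0 = ciphertext = 0x14E337
s_1 = InvRound(s_0, k_4) = 0x0FE14E
s_2 = InvRound(s_1, k_3) = 0x2350FE
s_3 = InvRound(s_2, k_2) = 0xAD3235
s_4 = InvRound(s_3, k_1) = 0xB7AAD3
s_5 = InvRound(s_4, k_0) = 0xC4BB7A

0xC4BB7A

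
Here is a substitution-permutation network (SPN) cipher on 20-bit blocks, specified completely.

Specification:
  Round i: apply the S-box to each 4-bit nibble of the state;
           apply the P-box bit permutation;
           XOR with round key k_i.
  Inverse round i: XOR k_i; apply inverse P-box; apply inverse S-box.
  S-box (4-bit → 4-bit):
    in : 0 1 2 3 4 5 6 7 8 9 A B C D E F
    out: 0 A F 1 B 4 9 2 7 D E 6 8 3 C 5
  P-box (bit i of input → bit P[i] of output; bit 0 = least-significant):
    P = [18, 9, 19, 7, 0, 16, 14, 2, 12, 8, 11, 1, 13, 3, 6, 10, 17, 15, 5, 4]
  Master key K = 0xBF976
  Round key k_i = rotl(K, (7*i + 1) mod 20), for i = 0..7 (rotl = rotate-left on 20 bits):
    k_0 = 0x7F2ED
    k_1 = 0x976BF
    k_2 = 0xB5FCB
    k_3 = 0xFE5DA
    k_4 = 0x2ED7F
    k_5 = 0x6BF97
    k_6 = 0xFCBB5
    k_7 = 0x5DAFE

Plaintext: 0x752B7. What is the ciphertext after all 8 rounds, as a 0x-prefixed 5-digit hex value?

s_0 = plaintext = 0x752B7
s_1 = Round(s_0, k_0) = 0x629AF
s_2 = Round(s_1, k_1) = 0x60AE1
s_3 = Round(s_2, k_2) = 0x9145D
s_4 = Round(s_3, k_3) = 0x9B2E0
s_5 = Round(s_4, k_4) = 0x0B401
s_6 = Round(s_5, k_5) = 0x6AC5D
s_7 = Round(s_6, k_6) = 0x98DEF
s_8 = Round(s_7, k_7) = 0xBAB82

0xBAB82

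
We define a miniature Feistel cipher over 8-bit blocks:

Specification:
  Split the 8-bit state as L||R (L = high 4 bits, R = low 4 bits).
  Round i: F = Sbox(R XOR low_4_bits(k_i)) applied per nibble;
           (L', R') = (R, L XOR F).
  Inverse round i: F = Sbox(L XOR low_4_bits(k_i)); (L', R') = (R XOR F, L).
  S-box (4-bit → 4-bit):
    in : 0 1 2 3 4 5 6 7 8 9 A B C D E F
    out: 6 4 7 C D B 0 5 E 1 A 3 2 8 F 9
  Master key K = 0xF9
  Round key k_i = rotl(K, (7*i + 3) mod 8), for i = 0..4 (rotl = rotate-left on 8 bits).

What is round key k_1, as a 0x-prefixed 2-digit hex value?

0xE7

K = 0xF9
k_0 = rotl(K, (7*0+3) mod 8) = rotl(K, 3) = 0xCF
k_1 = rotl(K, (7*1+3) mod 8) = rotl(K, 2) = 0xE7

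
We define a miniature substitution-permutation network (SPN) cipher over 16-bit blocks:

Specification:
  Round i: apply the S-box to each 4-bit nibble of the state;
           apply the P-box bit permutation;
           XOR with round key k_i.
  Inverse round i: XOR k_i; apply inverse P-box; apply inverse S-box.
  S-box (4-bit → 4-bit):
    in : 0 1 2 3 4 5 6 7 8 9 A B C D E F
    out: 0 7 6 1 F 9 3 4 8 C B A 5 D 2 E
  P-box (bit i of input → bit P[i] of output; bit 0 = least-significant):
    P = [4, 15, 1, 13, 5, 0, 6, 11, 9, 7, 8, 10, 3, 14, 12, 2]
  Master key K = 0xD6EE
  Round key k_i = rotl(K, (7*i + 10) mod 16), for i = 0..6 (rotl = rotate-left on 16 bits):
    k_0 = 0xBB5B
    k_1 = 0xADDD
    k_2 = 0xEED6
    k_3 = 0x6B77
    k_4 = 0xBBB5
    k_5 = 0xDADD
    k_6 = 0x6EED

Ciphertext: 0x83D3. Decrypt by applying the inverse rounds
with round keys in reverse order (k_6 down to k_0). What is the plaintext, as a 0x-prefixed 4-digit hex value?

s_0 = ciphertext = 0x83D3
s_1 = InvRound(s_0, k_6) = 0xA954
s_2 = InvRound(s_1, k_5) = 0x11E8
s_3 = InvRound(s_2, k_4) = 0x53FA
s_4 = InvRound(s_3, k_3) = 0xDEB8
s_5 = InvRound(s_4, k_2) = 0xD0C9
s_6 = InvRound(s_5, k_1) = 0xF985
s_7 = InvRound(s_6, k_0) = 0xA67C

0xA67C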